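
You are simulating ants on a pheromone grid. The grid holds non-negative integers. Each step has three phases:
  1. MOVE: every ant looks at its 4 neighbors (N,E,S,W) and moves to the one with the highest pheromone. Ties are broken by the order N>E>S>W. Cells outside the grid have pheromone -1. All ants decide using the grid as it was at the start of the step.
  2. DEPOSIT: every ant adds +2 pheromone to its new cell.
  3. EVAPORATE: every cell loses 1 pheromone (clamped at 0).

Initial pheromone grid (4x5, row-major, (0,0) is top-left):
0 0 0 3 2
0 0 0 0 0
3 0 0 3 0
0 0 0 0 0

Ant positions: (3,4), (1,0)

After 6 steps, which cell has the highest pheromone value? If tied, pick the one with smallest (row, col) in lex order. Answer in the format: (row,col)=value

Answer: (2,0)=3

Derivation:
Step 1: ant0:(3,4)->N->(2,4) | ant1:(1,0)->S->(2,0)
  grid max=4 at (2,0)
Step 2: ant0:(2,4)->W->(2,3) | ant1:(2,0)->N->(1,0)
  grid max=3 at (2,0)
Step 3: ant0:(2,3)->N->(1,3) | ant1:(1,0)->S->(2,0)
  grid max=4 at (2,0)
Step 4: ant0:(1,3)->S->(2,3) | ant1:(2,0)->N->(1,0)
  grid max=3 at (2,0)
Step 5: ant0:(2,3)->N->(1,3) | ant1:(1,0)->S->(2,0)
  grid max=4 at (2,0)
Step 6: ant0:(1,3)->S->(2,3) | ant1:(2,0)->N->(1,0)
  grid max=3 at (2,0)
Final grid:
  0 0 0 0 0
  1 0 0 0 0
  3 0 0 3 0
  0 0 0 0 0
Max pheromone 3 at (2,0)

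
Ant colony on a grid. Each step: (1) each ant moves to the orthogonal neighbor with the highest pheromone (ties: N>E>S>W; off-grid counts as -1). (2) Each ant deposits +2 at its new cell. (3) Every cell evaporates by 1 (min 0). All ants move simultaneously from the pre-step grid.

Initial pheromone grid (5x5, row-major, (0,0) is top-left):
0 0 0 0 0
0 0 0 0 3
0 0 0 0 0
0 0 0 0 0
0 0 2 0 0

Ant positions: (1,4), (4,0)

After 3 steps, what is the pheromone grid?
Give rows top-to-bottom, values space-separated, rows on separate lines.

After step 1: ants at (0,4),(3,0)
  0 0 0 0 1
  0 0 0 0 2
  0 0 0 0 0
  1 0 0 0 0
  0 0 1 0 0
After step 2: ants at (1,4),(2,0)
  0 0 0 0 0
  0 0 0 0 3
  1 0 0 0 0
  0 0 0 0 0
  0 0 0 0 0
After step 3: ants at (0,4),(1,0)
  0 0 0 0 1
  1 0 0 0 2
  0 0 0 0 0
  0 0 0 0 0
  0 0 0 0 0

0 0 0 0 1
1 0 0 0 2
0 0 0 0 0
0 0 0 0 0
0 0 0 0 0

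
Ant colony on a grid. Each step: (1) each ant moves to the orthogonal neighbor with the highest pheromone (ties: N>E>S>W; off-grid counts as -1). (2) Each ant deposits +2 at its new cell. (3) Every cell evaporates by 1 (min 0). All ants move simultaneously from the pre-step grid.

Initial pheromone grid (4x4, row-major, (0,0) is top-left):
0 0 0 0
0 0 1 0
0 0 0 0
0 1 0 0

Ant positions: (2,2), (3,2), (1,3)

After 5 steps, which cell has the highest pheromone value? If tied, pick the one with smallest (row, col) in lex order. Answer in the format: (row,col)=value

Step 1: ant0:(2,2)->N->(1,2) | ant1:(3,2)->W->(3,1) | ant2:(1,3)->W->(1,2)
  grid max=4 at (1,2)
Step 2: ant0:(1,2)->N->(0,2) | ant1:(3,1)->N->(2,1) | ant2:(1,2)->N->(0,2)
  grid max=3 at (0,2)
Step 3: ant0:(0,2)->S->(1,2) | ant1:(2,1)->S->(3,1) | ant2:(0,2)->S->(1,2)
  grid max=6 at (1,2)
Step 4: ant0:(1,2)->N->(0,2) | ant1:(3,1)->N->(2,1) | ant2:(1,2)->N->(0,2)
  grid max=5 at (0,2)
Step 5: ant0:(0,2)->S->(1,2) | ant1:(2,1)->S->(3,1) | ant2:(0,2)->S->(1,2)
  grid max=8 at (1,2)
Final grid:
  0 0 4 0
  0 0 8 0
  0 0 0 0
  0 2 0 0
Max pheromone 8 at (1,2)

Answer: (1,2)=8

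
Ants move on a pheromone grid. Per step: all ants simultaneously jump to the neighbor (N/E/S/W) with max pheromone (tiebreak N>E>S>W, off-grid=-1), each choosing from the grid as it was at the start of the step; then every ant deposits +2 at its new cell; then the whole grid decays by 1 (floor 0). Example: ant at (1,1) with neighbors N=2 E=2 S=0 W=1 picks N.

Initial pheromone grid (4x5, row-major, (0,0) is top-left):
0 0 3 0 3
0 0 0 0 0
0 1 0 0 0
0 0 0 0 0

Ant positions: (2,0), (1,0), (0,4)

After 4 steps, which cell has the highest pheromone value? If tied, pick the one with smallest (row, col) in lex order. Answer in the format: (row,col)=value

Answer: (0,1)=3

Derivation:
Step 1: ant0:(2,0)->E->(2,1) | ant1:(1,0)->N->(0,0) | ant2:(0,4)->S->(1,4)
  grid max=2 at (0,2)
Step 2: ant0:(2,1)->N->(1,1) | ant1:(0,0)->E->(0,1) | ant2:(1,4)->N->(0,4)
  grid max=3 at (0,4)
Step 3: ant0:(1,1)->N->(0,1) | ant1:(0,1)->E->(0,2) | ant2:(0,4)->S->(1,4)
  grid max=2 at (0,1)
Step 4: ant0:(0,1)->E->(0,2) | ant1:(0,2)->W->(0,1) | ant2:(1,4)->N->(0,4)
  grid max=3 at (0,1)
Final grid:
  0 3 3 0 3
  0 0 0 0 0
  0 0 0 0 0
  0 0 0 0 0
Max pheromone 3 at (0,1)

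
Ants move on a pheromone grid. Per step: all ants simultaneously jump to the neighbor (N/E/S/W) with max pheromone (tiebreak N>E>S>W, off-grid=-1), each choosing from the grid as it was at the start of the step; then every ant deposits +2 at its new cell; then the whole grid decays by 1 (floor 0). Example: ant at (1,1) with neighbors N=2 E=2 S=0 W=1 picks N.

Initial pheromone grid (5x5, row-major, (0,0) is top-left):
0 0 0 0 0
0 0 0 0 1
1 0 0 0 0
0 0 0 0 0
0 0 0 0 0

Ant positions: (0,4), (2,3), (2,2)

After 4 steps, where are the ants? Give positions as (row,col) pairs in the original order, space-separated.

Step 1: ant0:(0,4)->S->(1,4) | ant1:(2,3)->N->(1,3) | ant2:(2,2)->N->(1,2)
  grid max=2 at (1,4)
Step 2: ant0:(1,4)->W->(1,3) | ant1:(1,3)->E->(1,4) | ant2:(1,2)->E->(1,3)
  grid max=4 at (1,3)
Step 3: ant0:(1,3)->E->(1,4) | ant1:(1,4)->W->(1,3) | ant2:(1,3)->E->(1,4)
  grid max=6 at (1,4)
Step 4: ant0:(1,4)->W->(1,3) | ant1:(1,3)->E->(1,4) | ant2:(1,4)->W->(1,3)
  grid max=8 at (1,3)

(1,3) (1,4) (1,3)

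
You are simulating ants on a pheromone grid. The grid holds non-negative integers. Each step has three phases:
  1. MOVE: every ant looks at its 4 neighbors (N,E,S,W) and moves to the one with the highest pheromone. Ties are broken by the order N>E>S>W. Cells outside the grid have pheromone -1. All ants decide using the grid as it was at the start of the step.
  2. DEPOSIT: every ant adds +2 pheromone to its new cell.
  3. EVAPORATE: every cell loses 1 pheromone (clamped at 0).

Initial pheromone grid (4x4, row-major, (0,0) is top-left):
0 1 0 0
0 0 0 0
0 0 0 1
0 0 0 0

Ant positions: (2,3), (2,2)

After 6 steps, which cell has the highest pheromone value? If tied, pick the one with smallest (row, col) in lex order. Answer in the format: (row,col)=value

Answer: (2,3)=7

Derivation:
Step 1: ant0:(2,3)->N->(1,3) | ant1:(2,2)->E->(2,3)
  grid max=2 at (2,3)
Step 2: ant0:(1,3)->S->(2,3) | ant1:(2,3)->N->(1,3)
  grid max=3 at (2,3)
Step 3: ant0:(2,3)->N->(1,3) | ant1:(1,3)->S->(2,3)
  grid max=4 at (2,3)
Step 4: ant0:(1,3)->S->(2,3) | ant1:(2,3)->N->(1,3)
  grid max=5 at (2,3)
Step 5: ant0:(2,3)->N->(1,3) | ant1:(1,3)->S->(2,3)
  grid max=6 at (2,3)
Step 6: ant0:(1,3)->S->(2,3) | ant1:(2,3)->N->(1,3)
  grid max=7 at (2,3)
Final grid:
  0 0 0 0
  0 0 0 6
  0 0 0 7
  0 0 0 0
Max pheromone 7 at (2,3)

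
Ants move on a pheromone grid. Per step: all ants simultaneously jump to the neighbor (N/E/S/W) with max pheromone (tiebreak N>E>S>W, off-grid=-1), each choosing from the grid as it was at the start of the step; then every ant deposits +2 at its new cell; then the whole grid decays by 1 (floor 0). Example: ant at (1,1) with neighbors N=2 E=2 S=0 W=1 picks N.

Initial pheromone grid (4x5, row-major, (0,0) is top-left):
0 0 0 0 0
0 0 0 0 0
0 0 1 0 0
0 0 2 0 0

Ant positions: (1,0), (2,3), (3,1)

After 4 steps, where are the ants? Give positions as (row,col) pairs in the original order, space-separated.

Step 1: ant0:(1,0)->N->(0,0) | ant1:(2,3)->W->(2,2) | ant2:(3,1)->E->(3,2)
  grid max=3 at (3,2)
Step 2: ant0:(0,0)->E->(0,1) | ant1:(2,2)->S->(3,2) | ant2:(3,2)->N->(2,2)
  grid max=4 at (3,2)
Step 3: ant0:(0,1)->E->(0,2) | ant1:(3,2)->N->(2,2) | ant2:(2,2)->S->(3,2)
  grid max=5 at (3,2)
Step 4: ant0:(0,2)->E->(0,3) | ant1:(2,2)->S->(3,2) | ant2:(3,2)->N->(2,2)
  grid max=6 at (3,2)

(0,3) (3,2) (2,2)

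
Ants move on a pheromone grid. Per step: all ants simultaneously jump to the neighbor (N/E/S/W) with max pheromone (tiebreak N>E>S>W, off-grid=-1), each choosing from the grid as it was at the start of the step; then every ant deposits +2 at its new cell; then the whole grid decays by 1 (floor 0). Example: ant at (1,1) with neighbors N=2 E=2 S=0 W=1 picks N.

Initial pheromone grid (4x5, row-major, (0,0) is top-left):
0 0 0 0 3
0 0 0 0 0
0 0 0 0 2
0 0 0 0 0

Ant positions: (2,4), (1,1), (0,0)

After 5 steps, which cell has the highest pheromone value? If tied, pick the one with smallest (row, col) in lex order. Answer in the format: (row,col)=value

Step 1: ant0:(2,4)->N->(1,4) | ant1:(1,1)->N->(0,1) | ant2:(0,0)->E->(0,1)
  grid max=3 at (0,1)
Step 2: ant0:(1,4)->N->(0,4) | ant1:(0,1)->E->(0,2) | ant2:(0,1)->E->(0,2)
  grid max=3 at (0,2)
Step 3: ant0:(0,4)->S->(1,4) | ant1:(0,2)->W->(0,1) | ant2:(0,2)->W->(0,1)
  grid max=5 at (0,1)
Step 4: ant0:(1,4)->N->(0,4) | ant1:(0,1)->E->(0,2) | ant2:(0,1)->E->(0,2)
  grid max=5 at (0,2)
Step 5: ant0:(0,4)->S->(1,4) | ant1:(0,2)->W->(0,1) | ant2:(0,2)->W->(0,1)
  grid max=7 at (0,1)
Final grid:
  0 7 4 0 2
  0 0 0 0 1
  0 0 0 0 0
  0 0 0 0 0
Max pheromone 7 at (0,1)

Answer: (0,1)=7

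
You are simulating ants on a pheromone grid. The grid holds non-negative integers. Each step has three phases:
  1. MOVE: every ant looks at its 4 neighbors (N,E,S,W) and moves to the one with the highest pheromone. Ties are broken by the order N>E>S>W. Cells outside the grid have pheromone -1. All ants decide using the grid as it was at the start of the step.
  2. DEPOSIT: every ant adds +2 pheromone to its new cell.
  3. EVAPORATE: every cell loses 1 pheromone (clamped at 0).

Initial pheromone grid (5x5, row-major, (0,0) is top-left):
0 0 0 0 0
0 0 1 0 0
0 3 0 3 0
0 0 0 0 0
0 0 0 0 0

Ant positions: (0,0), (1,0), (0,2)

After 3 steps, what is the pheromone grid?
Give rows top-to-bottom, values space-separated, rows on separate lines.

After step 1: ants at (0,1),(0,0),(1,2)
  1 1 0 0 0
  0 0 2 0 0
  0 2 0 2 0
  0 0 0 0 0
  0 0 0 0 0
After step 2: ants at (0,0),(0,1),(0,2)
  2 2 1 0 0
  0 0 1 0 0
  0 1 0 1 0
  0 0 0 0 0
  0 0 0 0 0
After step 3: ants at (0,1),(0,0),(0,1)
  3 5 0 0 0
  0 0 0 0 0
  0 0 0 0 0
  0 0 0 0 0
  0 0 0 0 0

3 5 0 0 0
0 0 0 0 0
0 0 0 0 0
0 0 0 0 0
0 0 0 0 0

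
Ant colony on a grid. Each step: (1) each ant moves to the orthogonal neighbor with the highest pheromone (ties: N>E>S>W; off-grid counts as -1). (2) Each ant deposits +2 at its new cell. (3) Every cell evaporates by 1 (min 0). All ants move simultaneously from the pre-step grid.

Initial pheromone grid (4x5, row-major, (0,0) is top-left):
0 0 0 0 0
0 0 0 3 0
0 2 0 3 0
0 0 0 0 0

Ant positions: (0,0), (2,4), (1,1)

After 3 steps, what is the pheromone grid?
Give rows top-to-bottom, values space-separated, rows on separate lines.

After step 1: ants at (0,1),(2,3),(2,1)
  0 1 0 0 0
  0 0 0 2 0
  0 3 0 4 0
  0 0 0 0 0
After step 2: ants at (0,2),(1,3),(1,1)
  0 0 1 0 0
  0 1 0 3 0
  0 2 0 3 0
  0 0 0 0 0
After step 3: ants at (0,3),(2,3),(2,1)
  0 0 0 1 0
  0 0 0 2 0
  0 3 0 4 0
  0 0 0 0 0

0 0 0 1 0
0 0 0 2 0
0 3 0 4 0
0 0 0 0 0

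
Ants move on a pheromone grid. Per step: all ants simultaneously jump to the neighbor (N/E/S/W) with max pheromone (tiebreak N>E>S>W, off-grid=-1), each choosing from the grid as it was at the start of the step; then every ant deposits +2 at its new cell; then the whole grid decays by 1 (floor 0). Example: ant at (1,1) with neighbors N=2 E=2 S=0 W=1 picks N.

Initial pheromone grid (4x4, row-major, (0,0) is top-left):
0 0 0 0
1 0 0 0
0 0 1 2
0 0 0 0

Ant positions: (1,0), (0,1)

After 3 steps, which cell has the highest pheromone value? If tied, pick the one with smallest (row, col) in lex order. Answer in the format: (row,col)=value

Answer: (0,2)=1

Derivation:
Step 1: ant0:(1,0)->N->(0,0) | ant1:(0,1)->E->(0,2)
  grid max=1 at (0,0)
Step 2: ant0:(0,0)->E->(0,1) | ant1:(0,2)->E->(0,3)
  grid max=1 at (0,1)
Step 3: ant0:(0,1)->E->(0,2) | ant1:(0,3)->S->(1,3)
  grid max=1 at (0,2)
Final grid:
  0 0 1 0
  0 0 0 1
  0 0 0 0
  0 0 0 0
Max pheromone 1 at (0,2)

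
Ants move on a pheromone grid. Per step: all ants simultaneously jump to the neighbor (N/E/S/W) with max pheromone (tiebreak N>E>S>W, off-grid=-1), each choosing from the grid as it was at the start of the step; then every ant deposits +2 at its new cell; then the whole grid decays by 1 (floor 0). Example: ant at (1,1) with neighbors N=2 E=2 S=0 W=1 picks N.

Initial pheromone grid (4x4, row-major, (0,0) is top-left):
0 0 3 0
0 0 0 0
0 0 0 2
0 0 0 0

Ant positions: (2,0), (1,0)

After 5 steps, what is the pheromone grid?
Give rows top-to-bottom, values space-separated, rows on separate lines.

After step 1: ants at (1,0),(0,0)
  1 0 2 0
  1 0 0 0
  0 0 0 1
  0 0 0 0
After step 2: ants at (0,0),(1,0)
  2 0 1 0
  2 0 0 0
  0 0 0 0
  0 0 0 0
After step 3: ants at (1,0),(0,0)
  3 0 0 0
  3 0 0 0
  0 0 0 0
  0 0 0 0
After step 4: ants at (0,0),(1,0)
  4 0 0 0
  4 0 0 0
  0 0 0 0
  0 0 0 0
After step 5: ants at (1,0),(0,0)
  5 0 0 0
  5 0 0 0
  0 0 0 0
  0 0 0 0

5 0 0 0
5 0 0 0
0 0 0 0
0 0 0 0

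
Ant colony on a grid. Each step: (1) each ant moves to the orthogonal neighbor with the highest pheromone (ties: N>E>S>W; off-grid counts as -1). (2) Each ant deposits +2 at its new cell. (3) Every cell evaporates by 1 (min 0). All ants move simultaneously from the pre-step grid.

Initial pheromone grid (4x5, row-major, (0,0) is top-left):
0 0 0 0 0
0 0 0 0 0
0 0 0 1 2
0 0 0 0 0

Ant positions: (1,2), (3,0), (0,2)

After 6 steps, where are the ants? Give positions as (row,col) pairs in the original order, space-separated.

Step 1: ant0:(1,2)->N->(0,2) | ant1:(3,0)->N->(2,0) | ant2:(0,2)->E->(0,3)
  grid max=1 at (0,2)
Step 2: ant0:(0,2)->E->(0,3) | ant1:(2,0)->N->(1,0) | ant2:(0,3)->W->(0,2)
  grid max=2 at (0,2)
Step 3: ant0:(0,3)->W->(0,2) | ant1:(1,0)->N->(0,0) | ant2:(0,2)->E->(0,3)
  grid max=3 at (0,2)
Step 4: ant0:(0,2)->E->(0,3) | ant1:(0,0)->E->(0,1) | ant2:(0,3)->W->(0,2)
  grid max=4 at (0,2)
Step 5: ant0:(0,3)->W->(0,2) | ant1:(0,1)->E->(0,2) | ant2:(0,2)->E->(0,3)
  grid max=7 at (0,2)
Step 6: ant0:(0,2)->E->(0,3) | ant1:(0,2)->E->(0,3) | ant2:(0,3)->W->(0,2)
  grid max=8 at (0,2)

(0,3) (0,3) (0,2)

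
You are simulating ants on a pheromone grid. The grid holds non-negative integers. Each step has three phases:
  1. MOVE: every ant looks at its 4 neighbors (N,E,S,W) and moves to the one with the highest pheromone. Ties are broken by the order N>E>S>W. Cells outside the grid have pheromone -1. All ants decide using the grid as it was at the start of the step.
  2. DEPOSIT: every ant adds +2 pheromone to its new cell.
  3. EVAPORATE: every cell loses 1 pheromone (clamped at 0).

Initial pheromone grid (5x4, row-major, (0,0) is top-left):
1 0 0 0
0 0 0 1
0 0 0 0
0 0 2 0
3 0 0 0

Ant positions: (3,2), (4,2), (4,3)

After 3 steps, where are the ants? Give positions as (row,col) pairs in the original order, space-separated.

Step 1: ant0:(3,2)->N->(2,2) | ant1:(4,2)->N->(3,2) | ant2:(4,3)->N->(3,3)
  grid max=3 at (3,2)
Step 2: ant0:(2,2)->S->(3,2) | ant1:(3,2)->N->(2,2) | ant2:(3,3)->W->(3,2)
  grid max=6 at (3,2)
Step 3: ant0:(3,2)->N->(2,2) | ant1:(2,2)->S->(3,2) | ant2:(3,2)->N->(2,2)
  grid max=7 at (3,2)

(2,2) (3,2) (2,2)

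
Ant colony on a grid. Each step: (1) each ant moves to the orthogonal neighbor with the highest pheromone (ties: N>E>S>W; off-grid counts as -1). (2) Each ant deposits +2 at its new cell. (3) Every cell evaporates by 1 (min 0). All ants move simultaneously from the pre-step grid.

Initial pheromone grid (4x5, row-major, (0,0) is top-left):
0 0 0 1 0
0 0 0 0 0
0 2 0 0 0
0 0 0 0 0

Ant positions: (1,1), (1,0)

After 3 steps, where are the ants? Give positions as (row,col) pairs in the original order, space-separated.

Step 1: ant0:(1,1)->S->(2,1) | ant1:(1,0)->N->(0,0)
  grid max=3 at (2,1)
Step 2: ant0:(2,1)->N->(1,1) | ant1:(0,0)->E->(0,1)
  grid max=2 at (2,1)
Step 3: ant0:(1,1)->S->(2,1) | ant1:(0,1)->S->(1,1)
  grid max=3 at (2,1)

(2,1) (1,1)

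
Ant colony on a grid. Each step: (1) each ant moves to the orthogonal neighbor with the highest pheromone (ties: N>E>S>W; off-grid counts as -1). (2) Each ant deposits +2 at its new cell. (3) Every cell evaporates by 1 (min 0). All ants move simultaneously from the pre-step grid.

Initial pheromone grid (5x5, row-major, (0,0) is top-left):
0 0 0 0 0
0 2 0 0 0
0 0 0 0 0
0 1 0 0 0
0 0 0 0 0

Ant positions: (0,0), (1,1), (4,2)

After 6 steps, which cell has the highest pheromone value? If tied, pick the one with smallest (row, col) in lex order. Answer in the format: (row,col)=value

Step 1: ant0:(0,0)->E->(0,1) | ant1:(1,1)->N->(0,1) | ant2:(4,2)->N->(3,2)
  grid max=3 at (0,1)
Step 2: ant0:(0,1)->S->(1,1) | ant1:(0,1)->S->(1,1) | ant2:(3,2)->N->(2,2)
  grid max=4 at (1,1)
Step 3: ant0:(1,1)->N->(0,1) | ant1:(1,1)->N->(0,1) | ant2:(2,2)->N->(1,2)
  grid max=5 at (0,1)
Step 4: ant0:(0,1)->S->(1,1) | ant1:(0,1)->S->(1,1) | ant2:(1,2)->W->(1,1)
  grid max=8 at (1,1)
Step 5: ant0:(1,1)->N->(0,1) | ant1:(1,1)->N->(0,1) | ant2:(1,1)->N->(0,1)
  grid max=9 at (0,1)
Step 6: ant0:(0,1)->S->(1,1) | ant1:(0,1)->S->(1,1) | ant2:(0,1)->S->(1,1)
  grid max=12 at (1,1)
Final grid:
  0 8 0 0 0
  0 12 0 0 0
  0 0 0 0 0
  0 0 0 0 0
  0 0 0 0 0
Max pheromone 12 at (1,1)

Answer: (1,1)=12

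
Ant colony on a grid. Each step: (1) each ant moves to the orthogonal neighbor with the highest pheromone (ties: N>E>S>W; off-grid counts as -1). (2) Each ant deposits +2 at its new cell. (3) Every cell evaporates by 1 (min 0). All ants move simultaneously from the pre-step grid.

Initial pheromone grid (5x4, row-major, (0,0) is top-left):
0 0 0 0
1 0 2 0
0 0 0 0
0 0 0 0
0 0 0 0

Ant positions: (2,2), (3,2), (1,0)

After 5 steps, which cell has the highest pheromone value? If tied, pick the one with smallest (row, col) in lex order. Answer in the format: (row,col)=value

Answer: (1,2)=9

Derivation:
Step 1: ant0:(2,2)->N->(1,2) | ant1:(3,2)->N->(2,2) | ant2:(1,0)->N->(0,0)
  grid max=3 at (1,2)
Step 2: ant0:(1,2)->S->(2,2) | ant1:(2,2)->N->(1,2) | ant2:(0,0)->E->(0,1)
  grid max=4 at (1,2)
Step 3: ant0:(2,2)->N->(1,2) | ant1:(1,2)->S->(2,2) | ant2:(0,1)->E->(0,2)
  grid max=5 at (1,2)
Step 4: ant0:(1,2)->S->(2,2) | ant1:(2,2)->N->(1,2) | ant2:(0,2)->S->(1,2)
  grid max=8 at (1,2)
Step 5: ant0:(2,2)->N->(1,2) | ant1:(1,2)->S->(2,2) | ant2:(1,2)->S->(2,2)
  grid max=9 at (1,2)
Final grid:
  0 0 0 0
  0 0 9 0
  0 0 7 0
  0 0 0 0
  0 0 0 0
Max pheromone 9 at (1,2)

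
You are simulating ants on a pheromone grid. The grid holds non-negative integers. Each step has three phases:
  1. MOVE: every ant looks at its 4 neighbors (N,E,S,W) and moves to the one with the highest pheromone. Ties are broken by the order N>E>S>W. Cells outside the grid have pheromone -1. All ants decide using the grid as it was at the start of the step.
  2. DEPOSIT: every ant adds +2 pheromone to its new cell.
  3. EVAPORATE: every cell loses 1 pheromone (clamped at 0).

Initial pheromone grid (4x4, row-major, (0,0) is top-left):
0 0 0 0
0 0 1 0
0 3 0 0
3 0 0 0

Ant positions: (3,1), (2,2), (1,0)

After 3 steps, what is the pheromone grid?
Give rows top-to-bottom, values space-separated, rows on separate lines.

After step 1: ants at (2,1),(2,1),(0,0)
  1 0 0 0
  0 0 0 0
  0 6 0 0
  2 0 0 0
After step 2: ants at (1,1),(1,1),(0,1)
  0 1 0 0
  0 3 0 0
  0 5 0 0
  1 0 0 0
After step 3: ants at (2,1),(2,1),(1,1)
  0 0 0 0
  0 4 0 0
  0 8 0 0
  0 0 0 0

0 0 0 0
0 4 0 0
0 8 0 0
0 0 0 0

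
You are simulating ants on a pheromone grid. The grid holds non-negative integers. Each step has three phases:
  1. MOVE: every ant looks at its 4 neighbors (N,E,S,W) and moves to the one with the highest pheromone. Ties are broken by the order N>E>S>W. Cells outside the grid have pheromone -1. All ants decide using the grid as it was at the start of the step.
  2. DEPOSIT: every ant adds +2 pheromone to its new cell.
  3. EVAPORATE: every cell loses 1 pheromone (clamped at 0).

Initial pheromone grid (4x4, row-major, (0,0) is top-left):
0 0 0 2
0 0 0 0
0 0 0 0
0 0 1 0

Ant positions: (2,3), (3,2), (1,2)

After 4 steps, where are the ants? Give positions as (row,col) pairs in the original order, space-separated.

Step 1: ant0:(2,3)->N->(1,3) | ant1:(3,2)->N->(2,2) | ant2:(1,2)->N->(0,2)
  grid max=1 at (0,2)
Step 2: ant0:(1,3)->N->(0,3) | ant1:(2,2)->N->(1,2) | ant2:(0,2)->E->(0,3)
  grid max=4 at (0,3)
Step 3: ant0:(0,3)->S->(1,3) | ant1:(1,2)->N->(0,2) | ant2:(0,3)->S->(1,3)
  grid max=3 at (0,3)
Step 4: ant0:(1,3)->N->(0,3) | ant1:(0,2)->E->(0,3) | ant2:(1,3)->N->(0,3)
  grid max=8 at (0,3)

(0,3) (0,3) (0,3)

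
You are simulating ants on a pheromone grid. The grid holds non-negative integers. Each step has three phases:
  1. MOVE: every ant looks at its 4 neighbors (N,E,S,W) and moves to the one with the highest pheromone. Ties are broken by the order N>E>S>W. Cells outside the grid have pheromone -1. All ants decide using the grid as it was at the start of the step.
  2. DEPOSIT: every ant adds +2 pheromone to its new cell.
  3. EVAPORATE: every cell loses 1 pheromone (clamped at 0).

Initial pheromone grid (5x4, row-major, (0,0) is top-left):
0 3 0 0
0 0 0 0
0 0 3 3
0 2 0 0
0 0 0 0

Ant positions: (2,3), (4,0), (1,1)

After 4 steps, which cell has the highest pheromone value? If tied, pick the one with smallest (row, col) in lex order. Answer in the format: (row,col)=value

Step 1: ant0:(2,3)->W->(2,2) | ant1:(4,0)->N->(3,0) | ant2:(1,1)->N->(0,1)
  grid max=4 at (0,1)
Step 2: ant0:(2,2)->E->(2,3) | ant1:(3,0)->E->(3,1) | ant2:(0,1)->E->(0,2)
  grid max=3 at (0,1)
Step 3: ant0:(2,3)->W->(2,2) | ant1:(3,1)->N->(2,1) | ant2:(0,2)->W->(0,1)
  grid max=4 at (0,1)
Step 4: ant0:(2,2)->E->(2,3) | ant1:(2,1)->E->(2,2) | ant2:(0,1)->E->(0,2)
  grid max=5 at (2,2)
Final grid:
  0 3 1 0
  0 0 0 0
  0 0 5 3
  0 0 0 0
  0 0 0 0
Max pheromone 5 at (2,2)

Answer: (2,2)=5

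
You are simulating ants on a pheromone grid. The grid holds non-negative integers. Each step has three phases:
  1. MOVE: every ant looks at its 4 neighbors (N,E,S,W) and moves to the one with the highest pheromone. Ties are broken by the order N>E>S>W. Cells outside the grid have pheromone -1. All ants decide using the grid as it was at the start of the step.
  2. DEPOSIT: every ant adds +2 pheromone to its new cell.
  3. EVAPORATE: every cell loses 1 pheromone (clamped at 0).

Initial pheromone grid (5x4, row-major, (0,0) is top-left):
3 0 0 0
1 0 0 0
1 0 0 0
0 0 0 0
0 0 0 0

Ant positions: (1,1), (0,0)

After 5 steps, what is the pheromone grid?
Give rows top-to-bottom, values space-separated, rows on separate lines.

After step 1: ants at (1,0),(1,0)
  2 0 0 0
  4 0 0 0
  0 0 0 0
  0 0 0 0
  0 0 0 0
After step 2: ants at (0,0),(0,0)
  5 0 0 0
  3 0 0 0
  0 0 0 0
  0 0 0 0
  0 0 0 0
After step 3: ants at (1,0),(1,0)
  4 0 0 0
  6 0 0 0
  0 0 0 0
  0 0 0 0
  0 0 0 0
After step 4: ants at (0,0),(0,0)
  7 0 0 0
  5 0 0 0
  0 0 0 0
  0 0 0 0
  0 0 0 0
After step 5: ants at (1,0),(1,0)
  6 0 0 0
  8 0 0 0
  0 0 0 0
  0 0 0 0
  0 0 0 0

6 0 0 0
8 0 0 0
0 0 0 0
0 0 0 0
0 0 0 0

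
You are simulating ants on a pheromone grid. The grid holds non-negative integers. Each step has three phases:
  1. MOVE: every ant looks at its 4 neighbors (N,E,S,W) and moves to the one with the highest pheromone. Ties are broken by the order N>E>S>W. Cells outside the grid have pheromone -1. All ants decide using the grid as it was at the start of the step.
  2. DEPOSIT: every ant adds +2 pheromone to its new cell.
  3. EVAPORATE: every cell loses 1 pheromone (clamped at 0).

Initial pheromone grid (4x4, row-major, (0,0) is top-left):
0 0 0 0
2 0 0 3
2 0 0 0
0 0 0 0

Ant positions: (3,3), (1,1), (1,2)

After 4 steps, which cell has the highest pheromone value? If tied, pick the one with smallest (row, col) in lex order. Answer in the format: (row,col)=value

Step 1: ant0:(3,3)->N->(2,3) | ant1:(1,1)->W->(1,0) | ant2:(1,2)->E->(1,3)
  grid max=4 at (1,3)
Step 2: ant0:(2,3)->N->(1,3) | ant1:(1,0)->S->(2,0) | ant2:(1,3)->S->(2,3)
  grid max=5 at (1,3)
Step 3: ant0:(1,3)->S->(2,3) | ant1:(2,0)->N->(1,0) | ant2:(2,3)->N->(1,3)
  grid max=6 at (1,3)
Step 4: ant0:(2,3)->N->(1,3) | ant1:(1,0)->S->(2,0) | ant2:(1,3)->S->(2,3)
  grid max=7 at (1,3)
Final grid:
  0 0 0 0
  2 0 0 7
  2 0 0 4
  0 0 0 0
Max pheromone 7 at (1,3)

Answer: (1,3)=7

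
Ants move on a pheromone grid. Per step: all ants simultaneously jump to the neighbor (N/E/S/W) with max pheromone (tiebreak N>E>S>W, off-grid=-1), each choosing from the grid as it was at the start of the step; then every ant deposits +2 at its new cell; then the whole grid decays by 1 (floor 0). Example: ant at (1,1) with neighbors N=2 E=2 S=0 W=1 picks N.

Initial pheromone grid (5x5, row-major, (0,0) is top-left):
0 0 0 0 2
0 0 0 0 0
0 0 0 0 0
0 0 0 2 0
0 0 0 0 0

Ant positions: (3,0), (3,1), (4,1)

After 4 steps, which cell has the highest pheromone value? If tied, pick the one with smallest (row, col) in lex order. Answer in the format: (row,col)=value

Answer: (2,1)=8

Derivation:
Step 1: ant0:(3,0)->N->(2,0) | ant1:(3,1)->N->(2,1) | ant2:(4,1)->N->(3,1)
  grid max=1 at (0,4)
Step 2: ant0:(2,0)->E->(2,1) | ant1:(2,1)->S->(3,1) | ant2:(3,1)->N->(2,1)
  grid max=4 at (2,1)
Step 3: ant0:(2,1)->S->(3,1) | ant1:(3,1)->N->(2,1) | ant2:(2,1)->S->(3,1)
  grid max=5 at (2,1)
Step 4: ant0:(3,1)->N->(2,1) | ant1:(2,1)->S->(3,1) | ant2:(3,1)->N->(2,1)
  grid max=8 at (2,1)
Final grid:
  0 0 0 0 0
  0 0 0 0 0
  0 8 0 0 0
  0 6 0 0 0
  0 0 0 0 0
Max pheromone 8 at (2,1)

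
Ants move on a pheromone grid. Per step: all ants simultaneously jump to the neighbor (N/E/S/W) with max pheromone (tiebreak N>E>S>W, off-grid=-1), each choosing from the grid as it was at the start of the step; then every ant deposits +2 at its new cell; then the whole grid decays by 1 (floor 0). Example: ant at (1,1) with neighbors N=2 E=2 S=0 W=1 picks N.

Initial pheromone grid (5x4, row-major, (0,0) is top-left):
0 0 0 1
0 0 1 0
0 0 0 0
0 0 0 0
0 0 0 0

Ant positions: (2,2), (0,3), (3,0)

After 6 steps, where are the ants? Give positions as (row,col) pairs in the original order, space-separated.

Step 1: ant0:(2,2)->N->(1,2) | ant1:(0,3)->S->(1,3) | ant2:(3,0)->N->(2,0)
  grid max=2 at (1,2)
Step 2: ant0:(1,2)->E->(1,3) | ant1:(1,3)->W->(1,2) | ant2:(2,0)->N->(1,0)
  grid max=3 at (1,2)
Step 3: ant0:(1,3)->W->(1,2) | ant1:(1,2)->E->(1,3) | ant2:(1,0)->N->(0,0)
  grid max=4 at (1,2)
Step 4: ant0:(1,2)->E->(1,3) | ant1:(1,3)->W->(1,2) | ant2:(0,0)->E->(0,1)
  grid max=5 at (1,2)
Step 5: ant0:(1,3)->W->(1,2) | ant1:(1,2)->E->(1,3) | ant2:(0,1)->E->(0,2)
  grid max=6 at (1,2)
Step 6: ant0:(1,2)->E->(1,3) | ant1:(1,3)->W->(1,2) | ant2:(0,2)->S->(1,2)
  grid max=9 at (1,2)

(1,3) (1,2) (1,2)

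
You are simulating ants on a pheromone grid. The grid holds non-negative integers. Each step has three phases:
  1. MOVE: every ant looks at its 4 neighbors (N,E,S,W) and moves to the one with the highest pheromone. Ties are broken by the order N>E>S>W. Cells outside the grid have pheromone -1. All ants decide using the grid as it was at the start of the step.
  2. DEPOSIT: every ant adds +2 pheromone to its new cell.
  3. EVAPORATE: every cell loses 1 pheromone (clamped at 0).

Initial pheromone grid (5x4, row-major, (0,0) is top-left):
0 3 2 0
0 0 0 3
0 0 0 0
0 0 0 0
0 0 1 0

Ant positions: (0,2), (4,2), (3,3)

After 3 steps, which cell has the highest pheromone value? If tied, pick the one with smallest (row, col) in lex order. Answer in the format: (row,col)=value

Step 1: ant0:(0,2)->W->(0,1) | ant1:(4,2)->N->(3,2) | ant2:(3,3)->N->(2,3)
  grid max=4 at (0,1)
Step 2: ant0:(0,1)->E->(0,2) | ant1:(3,2)->N->(2,2) | ant2:(2,3)->N->(1,3)
  grid max=3 at (0,1)
Step 3: ant0:(0,2)->W->(0,1) | ant1:(2,2)->N->(1,2) | ant2:(1,3)->N->(0,3)
  grid max=4 at (0,1)
Final grid:
  0 4 1 1
  0 0 1 2
  0 0 0 0
  0 0 0 0
  0 0 0 0
Max pheromone 4 at (0,1)

Answer: (0,1)=4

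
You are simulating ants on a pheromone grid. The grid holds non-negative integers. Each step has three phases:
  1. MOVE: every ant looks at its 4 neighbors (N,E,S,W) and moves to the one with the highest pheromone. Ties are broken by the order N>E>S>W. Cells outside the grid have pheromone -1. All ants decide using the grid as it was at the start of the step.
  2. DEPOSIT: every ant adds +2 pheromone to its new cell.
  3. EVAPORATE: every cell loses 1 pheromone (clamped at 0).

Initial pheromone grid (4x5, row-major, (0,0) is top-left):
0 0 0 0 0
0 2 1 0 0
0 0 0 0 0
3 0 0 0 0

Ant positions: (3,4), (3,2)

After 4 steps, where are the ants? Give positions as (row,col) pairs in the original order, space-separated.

Step 1: ant0:(3,4)->N->(2,4) | ant1:(3,2)->N->(2,2)
  grid max=2 at (3,0)
Step 2: ant0:(2,4)->N->(1,4) | ant1:(2,2)->N->(1,2)
  grid max=1 at (1,2)
Step 3: ant0:(1,4)->N->(0,4) | ant1:(1,2)->N->(0,2)
  grid max=1 at (0,2)
Step 4: ant0:(0,4)->S->(1,4) | ant1:(0,2)->E->(0,3)
  grid max=1 at (0,3)

(1,4) (0,3)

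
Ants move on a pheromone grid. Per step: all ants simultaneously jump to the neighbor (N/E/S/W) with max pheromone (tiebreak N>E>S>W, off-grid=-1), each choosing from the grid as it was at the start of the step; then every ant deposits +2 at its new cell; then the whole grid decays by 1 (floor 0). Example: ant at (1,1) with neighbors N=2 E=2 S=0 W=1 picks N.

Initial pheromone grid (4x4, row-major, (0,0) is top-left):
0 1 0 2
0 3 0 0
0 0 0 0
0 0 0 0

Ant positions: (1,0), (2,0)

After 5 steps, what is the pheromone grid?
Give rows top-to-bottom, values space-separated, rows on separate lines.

After step 1: ants at (1,1),(1,0)
  0 0 0 1
  1 4 0 0
  0 0 0 0
  0 0 0 0
After step 2: ants at (1,0),(1,1)
  0 0 0 0
  2 5 0 0
  0 0 0 0
  0 0 0 0
After step 3: ants at (1,1),(1,0)
  0 0 0 0
  3 6 0 0
  0 0 0 0
  0 0 0 0
After step 4: ants at (1,0),(1,1)
  0 0 0 0
  4 7 0 0
  0 0 0 0
  0 0 0 0
After step 5: ants at (1,1),(1,0)
  0 0 0 0
  5 8 0 0
  0 0 0 0
  0 0 0 0

0 0 0 0
5 8 0 0
0 0 0 0
0 0 0 0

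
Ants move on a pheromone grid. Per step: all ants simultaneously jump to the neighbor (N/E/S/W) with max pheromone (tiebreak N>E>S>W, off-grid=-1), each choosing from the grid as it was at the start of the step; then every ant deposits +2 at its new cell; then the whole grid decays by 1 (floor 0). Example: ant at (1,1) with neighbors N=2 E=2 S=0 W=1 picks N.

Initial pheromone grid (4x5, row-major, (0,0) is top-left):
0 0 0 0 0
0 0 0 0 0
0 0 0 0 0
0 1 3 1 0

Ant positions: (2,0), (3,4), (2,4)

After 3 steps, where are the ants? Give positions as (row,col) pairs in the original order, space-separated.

Step 1: ant0:(2,0)->N->(1,0) | ant1:(3,4)->W->(3,3) | ant2:(2,4)->N->(1,4)
  grid max=2 at (3,2)
Step 2: ant0:(1,0)->N->(0,0) | ant1:(3,3)->W->(3,2) | ant2:(1,4)->N->(0,4)
  grid max=3 at (3,2)
Step 3: ant0:(0,0)->E->(0,1) | ant1:(3,2)->E->(3,3) | ant2:(0,4)->S->(1,4)
  grid max=2 at (3,2)

(0,1) (3,3) (1,4)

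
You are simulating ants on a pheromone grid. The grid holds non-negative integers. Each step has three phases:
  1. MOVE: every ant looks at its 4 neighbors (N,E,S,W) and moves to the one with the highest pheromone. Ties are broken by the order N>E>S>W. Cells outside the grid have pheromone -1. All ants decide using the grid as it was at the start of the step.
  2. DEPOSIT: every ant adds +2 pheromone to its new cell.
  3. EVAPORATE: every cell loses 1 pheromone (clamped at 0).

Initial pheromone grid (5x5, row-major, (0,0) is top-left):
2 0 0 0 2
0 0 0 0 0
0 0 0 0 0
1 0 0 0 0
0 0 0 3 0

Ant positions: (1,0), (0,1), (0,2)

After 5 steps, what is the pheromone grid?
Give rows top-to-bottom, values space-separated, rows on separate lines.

After step 1: ants at (0,0),(0,0),(0,3)
  5 0 0 1 1
  0 0 0 0 0
  0 0 0 0 0
  0 0 0 0 0
  0 0 0 2 0
After step 2: ants at (0,1),(0,1),(0,4)
  4 3 0 0 2
  0 0 0 0 0
  0 0 0 0 0
  0 0 0 0 0
  0 0 0 1 0
After step 3: ants at (0,0),(0,0),(1,4)
  7 2 0 0 1
  0 0 0 0 1
  0 0 0 0 0
  0 0 0 0 0
  0 0 0 0 0
After step 4: ants at (0,1),(0,1),(0,4)
  6 5 0 0 2
  0 0 0 0 0
  0 0 0 0 0
  0 0 0 0 0
  0 0 0 0 0
After step 5: ants at (0,0),(0,0),(1,4)
  9 4 0 0 1
  0 0 0 0 1
  0 0 0 0 0
  0 0 0 0 0
  0 0 0 0 0

9 4 0 0 1
0 0 0 0 1
0 0 0 0 0
0 0 0 0 0
0 0 0 0 0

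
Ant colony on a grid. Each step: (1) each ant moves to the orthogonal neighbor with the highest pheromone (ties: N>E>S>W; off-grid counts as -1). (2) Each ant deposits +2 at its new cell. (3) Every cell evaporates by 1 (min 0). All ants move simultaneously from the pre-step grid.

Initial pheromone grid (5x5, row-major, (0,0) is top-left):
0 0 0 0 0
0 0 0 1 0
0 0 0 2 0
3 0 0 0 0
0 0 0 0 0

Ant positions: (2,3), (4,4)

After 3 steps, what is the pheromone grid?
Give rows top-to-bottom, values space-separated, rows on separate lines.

After step 1: ants at (1,3),(3,4)
  0 0 0 0 0
  0 0 0 2 0
  0 0 0 1 0
  2 0 0 0 1
  0 0 0 0 0
After step 2: ants at (2,3),(2,4)
  0 0 0 0 0
  0 0 0 1 0
  0 0 0 2 1
  1 0 0 0 0
  0 0 0 0 0
After step 3: ants at (1,3),(2,3)
  0 0 0 0 0
  0 0 0 2 0
  0 0 0 3 0
  0 0 0 0 0
  0 0 0 0 0

0 0 0 0 0
0 0 0 2 0
0 0 0 3 0
0 0 0 0 0
0 0 0 0 0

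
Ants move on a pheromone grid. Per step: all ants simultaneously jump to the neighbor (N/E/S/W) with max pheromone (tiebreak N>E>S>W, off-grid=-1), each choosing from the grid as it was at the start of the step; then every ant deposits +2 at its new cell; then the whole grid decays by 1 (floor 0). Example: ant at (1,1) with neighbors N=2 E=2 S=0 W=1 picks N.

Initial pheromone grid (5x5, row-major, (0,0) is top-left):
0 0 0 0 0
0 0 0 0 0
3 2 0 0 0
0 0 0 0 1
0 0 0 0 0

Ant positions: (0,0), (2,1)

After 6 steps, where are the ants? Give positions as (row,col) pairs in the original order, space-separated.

Step 1: ant0:(0,0)->E->(0,1) | ant1:(2,1)->W->(2,0)
  grid max=4 at (2,0)
Step 2: ant0:(0,1)->E->(0,2) | ant1:(2,0)->E->(2,1)
  grid max=3 at (2,0)
Step 3: ant0:(0,2)->E->(0,3) | ant1:(2,1)->W->(2,0)
  grid max=4 at (2,0)
Step 4: ant0:(0,3)->E->(0,4) | ant1:(2,0)->E->(2,1)
  grid max=3 at (2,0)
Step 5: ant0:(0,4)->S->(1,4) | ant1:(2,1)->W->(2,0)
  grid max=4 at (2,0)
Step 6: ant0:(1,4)->N->(0,4) | ant1:(2,0)->E->(2,1)
  grid max=3 at (2,0)

(0,4) (2,1)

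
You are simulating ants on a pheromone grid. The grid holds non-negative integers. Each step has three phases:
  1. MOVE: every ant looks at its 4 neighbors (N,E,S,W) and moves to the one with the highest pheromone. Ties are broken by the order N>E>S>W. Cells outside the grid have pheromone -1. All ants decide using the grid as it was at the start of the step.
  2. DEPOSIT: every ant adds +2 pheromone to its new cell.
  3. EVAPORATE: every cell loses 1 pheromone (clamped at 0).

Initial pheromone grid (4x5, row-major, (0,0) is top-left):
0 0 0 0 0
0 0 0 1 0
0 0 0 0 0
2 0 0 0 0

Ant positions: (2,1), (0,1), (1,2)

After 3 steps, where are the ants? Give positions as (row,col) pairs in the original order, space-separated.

Step 1: ant0:(2,1)->N->(1,1) | ant1:(0,1)->E->(0,2) | ant2:(1,2)->E->(1,3)
  grid max=2 at (1,3)
Step 2: ant0:(1,1)->N->(0,1) | ant1:(0,2)->E->(0,3) | ant2:(1,3)->N->(0,3)
  grid max=3 at (0,3)
Step 3: ant0:(0,1)->E->(0,2) | ant1:(0,3)->S->(1,3) | ant2:(0,3)->S->(1,3)
  grid max=4 at (1,3)

(0,2) (1,3) (1,3)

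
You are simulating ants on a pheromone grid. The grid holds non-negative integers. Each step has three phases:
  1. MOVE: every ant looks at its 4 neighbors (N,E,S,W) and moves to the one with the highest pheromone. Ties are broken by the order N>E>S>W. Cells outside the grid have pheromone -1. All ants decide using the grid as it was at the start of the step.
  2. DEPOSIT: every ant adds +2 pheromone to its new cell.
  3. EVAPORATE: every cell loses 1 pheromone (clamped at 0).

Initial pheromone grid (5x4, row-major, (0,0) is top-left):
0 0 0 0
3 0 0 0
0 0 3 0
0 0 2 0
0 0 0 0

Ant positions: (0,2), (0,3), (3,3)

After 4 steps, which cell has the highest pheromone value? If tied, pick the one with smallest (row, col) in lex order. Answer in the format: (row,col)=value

Step 1: ant0:(0,2)->E->(0,3) | ant1:(0,3)->S->(1,3) | ant2:(3,3)->W->(3,2)
  grid max=3 at (3,2)
Step 2: ant0:(0,3)->S->(1,3) | ant1:(1,3)->N->(0,3) | ant2:(3,2)->N->(2,2)
  grid max=3 at (2,2)
Step 3: ant0:(1,3)->N->(0,3) | ant1:(0,3)->S->(1,3) | ant2:(2,2)->S->(3,2)
  grid max=3 at (0,3)
Step 4: ant0:(0,3)->S->(1,3) | ant1:(1,3)->N->(0,3) | ant2:(3,2)->N->(2,2)
  grid max=4 at (0,3)
Final grid:
  0 0 0 4
  0 0 0 4
  0 0 3 0
  0 0 2 0
  0 0 0 0
Max pheromone 4 at (0,3)

Answer: (0,3)=4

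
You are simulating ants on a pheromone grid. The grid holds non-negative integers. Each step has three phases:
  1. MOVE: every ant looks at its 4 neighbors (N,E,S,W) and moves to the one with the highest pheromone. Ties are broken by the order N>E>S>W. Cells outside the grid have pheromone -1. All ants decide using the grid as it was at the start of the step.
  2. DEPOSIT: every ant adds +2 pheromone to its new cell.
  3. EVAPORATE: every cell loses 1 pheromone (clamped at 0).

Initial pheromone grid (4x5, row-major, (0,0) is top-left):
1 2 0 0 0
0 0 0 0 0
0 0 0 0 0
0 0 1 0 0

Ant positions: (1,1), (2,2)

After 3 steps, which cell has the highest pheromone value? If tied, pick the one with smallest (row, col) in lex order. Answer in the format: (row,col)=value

Step 1: ant0:(1,1)->N->(0,1) | ant1:(2,2)->S->(3,2)
  grid max=3 at (0,1)
Step 2: ant0:(0,1)->E->(0,2) | ant1:(3,2)->N->(2,2)
  grid max=2 at (0,1)
Step 3: ant0:(0,2)->W->(0,1) | ant1:(2,2)->S->(3,2)
  grid max=3 at (0,1)
Final grid:
  0 3 0 0 0
  0 0 0 0 0
  0 0 0 0 0
  0 0 2 0 0
Max pheromone 3 at (0,1)

Answer: (0,1)=3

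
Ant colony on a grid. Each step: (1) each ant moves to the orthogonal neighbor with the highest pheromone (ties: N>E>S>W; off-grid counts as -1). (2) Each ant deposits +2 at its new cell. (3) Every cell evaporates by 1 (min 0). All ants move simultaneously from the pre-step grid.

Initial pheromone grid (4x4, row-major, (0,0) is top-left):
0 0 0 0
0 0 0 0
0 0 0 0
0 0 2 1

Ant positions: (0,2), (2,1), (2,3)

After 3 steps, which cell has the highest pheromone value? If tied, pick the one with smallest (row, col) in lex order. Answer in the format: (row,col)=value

Answer: (3,3)=2

Derivation:
Step 1: ant0:(0,2)->E->(0,3) | ant1:(2,1)->N->(1,1) | ant2:(2,3)->S->(3,3)
  grid max=2 at (3,3)
Step 2: ant0:(0,3)->S->(1,3) | ant1:(1,1)->N->(0,1) | ant2:(3,3)->W->(3,2)
  grid max=2 at (3,2)
Step 3: ant0:(1,3)->N->(0,3) | ant1:(0,1)->E->(0,2) | ant2:(3,2)->E->(3,3)
  grid max=2 at (3,3)
Final grid:
  0 0 1 1
  0 0 0 0
  0 0 0 0
  0 0 1 2
Max pheromone 2 at (3,3)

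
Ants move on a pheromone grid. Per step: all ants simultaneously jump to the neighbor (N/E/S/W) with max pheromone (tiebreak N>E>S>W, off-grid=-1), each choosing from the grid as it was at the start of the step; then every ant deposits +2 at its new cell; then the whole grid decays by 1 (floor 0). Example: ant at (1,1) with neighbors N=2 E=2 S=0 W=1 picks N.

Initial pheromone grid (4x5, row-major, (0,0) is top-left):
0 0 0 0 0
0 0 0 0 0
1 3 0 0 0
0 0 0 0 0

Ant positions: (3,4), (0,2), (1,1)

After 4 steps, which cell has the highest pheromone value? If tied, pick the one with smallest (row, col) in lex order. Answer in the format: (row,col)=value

Answer: (0,4)=3

Derivation:
Step 1: ant0:(3,4)->N->(2,4) | ant1:(0,2)->E->(0,3) | ant2:(1,1)->S->(2,1)
  grid max=4 at (2,1)
Step 2: ant0:(2,4)->N->(1,4) | ant1:(0,3)->E->(0,4) | ant2:(2,1)->N->(1,1)
  grid max=3 at (2,1)
Step 3: ant0:(1,4)->N->(0,4) | ant1:(0,4)->S->(1,4) | ant2:(1,1)->S->(2,1)
  grid max=4 at (2,1)
Step 4: ant0:(0,4)->S->(1,4) | ant1:(1,4)->N->(0,4) | ant2:(2,1)->N->(1,1)
  grid max=3 at (0,4)
Final grid:
  0 0 0 0 3
  0 1 0 0 3
  0 3 0 0 0
  0 0 0 0 0
Max pheromone 3 at (0,4)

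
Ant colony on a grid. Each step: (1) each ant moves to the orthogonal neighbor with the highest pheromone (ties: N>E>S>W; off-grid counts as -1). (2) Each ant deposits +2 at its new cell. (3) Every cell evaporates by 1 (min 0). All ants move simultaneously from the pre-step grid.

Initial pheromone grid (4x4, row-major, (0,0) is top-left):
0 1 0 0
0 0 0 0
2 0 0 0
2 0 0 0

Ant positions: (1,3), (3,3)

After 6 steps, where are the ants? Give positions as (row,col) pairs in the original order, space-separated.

Step 1: ant0:(1,3)->N->(0,3) | ant1:(3,3)->N->(2,3)
  grid max=1 at (0,3)
Step 2: ant0:(0,3)->S->(1,3) | ant1:(2,3)->N->(1,3)
  grid max=3 at (1,3)
Step 3: ant0:(1,3)->N->(0,3) | ant1:(1,3)->N->(0,3)
  grid max=3 at (0,3)
Step 4: ant0:(0,3)->S->(1,3) | ant1:(0,3)->S->(1,3)
  grid max=5 at (1,3)
Step 5: ant0:(1,3)->N->(0,3) | ant1:(1,3)->N->(0,3)
  grid max=5 at (0,3)
Step 6: ant0:(0,3)->S->(1,3) | ant1:(0,3)->S->(1,3)
  grid max=7 at (1,3)

(1,3) (1,3)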